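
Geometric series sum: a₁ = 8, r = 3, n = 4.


Sₙ = 8×(3^4 - 1)/(3 - 1)
= 8×(81 - 1)/2
= 8×80/2
= 320

S_4 = 320


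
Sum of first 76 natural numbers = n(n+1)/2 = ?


n(n+1)/2 = 76×77/2 = 5852/2 = 2926

Σk = 2926


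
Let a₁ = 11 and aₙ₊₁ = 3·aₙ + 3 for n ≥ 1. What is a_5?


Computing step by step:
a_1 = 11
a_2 = 36
a_3 = 111
a_4 = 336
a_5 = 1011


a_5 = 1011


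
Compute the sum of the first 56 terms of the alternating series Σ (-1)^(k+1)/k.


S = 1 - 1/2 + 1/3 - 1/4 + 1/5 - 1/6 + 1/7 - 1/8 ± ...
= 0.6843
(Full series converges to +ln(2) ≈ +0.6931)

S_56 = 0.6843


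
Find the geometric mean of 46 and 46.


GM = √(46×46) = √2116 = 46

GM = 46


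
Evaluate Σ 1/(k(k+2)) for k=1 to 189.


1/(k(k+2)) = (1/2)·(1/k - 1/(k+2)) (partial fractions)
Telescoping: Σ = (1/2)·(1 + 1/2 - 1/190 - 1/191) = 27027/36290

Sum = 27027/36290


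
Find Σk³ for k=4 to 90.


Σₖ₌4^90 k³ = [90·91/2]² − [3·4/2]²
= 16769025 − 36 = 16768989

Σk³ = 16768989


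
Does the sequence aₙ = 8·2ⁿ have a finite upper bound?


aₙ = 8·2ⁿ → as n→∞, aₙ→∞ (since base 2 > 1)
No finite upper bound exists
The sequence is UNBOUNDED

Unbounded (aₙ → ∞ as n → ∞)


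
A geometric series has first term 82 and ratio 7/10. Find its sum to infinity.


S∞ = a₁/(1-r) = 82/(1 - 7/10)
= 82/(3/10)
= 820/3

S∞ = 820/3


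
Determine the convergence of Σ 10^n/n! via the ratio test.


aₙ = 10^n/n!
a_{n+1}/aₙ = 10^(n+1)/(n+1)! × n!/10^n
= 10/(n+1)
L = lim(n→∞) 10/(n+1) = 0
L < 1 → series CONVERGES

Converges (ratio test: L = 0 < 1)


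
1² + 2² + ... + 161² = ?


n = 161
n(n+1)(2n+1)/6 = 161×162×323/6
= 8424486/6 = 1404081

Σk² = 1404081


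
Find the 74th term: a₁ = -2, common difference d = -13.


aₙ = a₁ + (n-1)d
= -2 + (74-1)×-13
= -2 - 949
= -951

a_74 = -951


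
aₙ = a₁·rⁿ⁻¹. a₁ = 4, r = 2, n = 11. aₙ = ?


aₙ = a₁·r^(n-1)
= 4×2^10
= 4×1024
= 4096

a_11 = 4096


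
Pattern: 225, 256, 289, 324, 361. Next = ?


Pattern: perfect squares: n²
Terms: 225, 256, 289, 324, 361
Next term = 400

Next term = 400


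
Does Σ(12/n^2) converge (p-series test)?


p-series test: Σ c/n^p converges if p > 1, diverges if p ≤ 1 (constant c > 0 doesn't affect convergence).
p = 2
2 > 1 → CONVERGES

Converges (p = 2 > 1)


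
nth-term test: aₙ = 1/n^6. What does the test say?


lim(n→∞) 1/n^6 = 0
lim aₙ = 0 → nth-term test is INCONCLUSIVE
(Need other tests; this is actually a convergent p-series with p=6 > 1)

Inconclusive (lim aₙ = 0; need another test)


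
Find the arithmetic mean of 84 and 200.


AM = (84 + 200)/2 = 284/2 = 142

AM = 142


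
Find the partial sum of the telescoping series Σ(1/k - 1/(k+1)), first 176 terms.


Telescoping: adjacent terms cancel.
= 1/1 - 1/177
= 1 - 1/177 = 176/177

Sum = 176/177


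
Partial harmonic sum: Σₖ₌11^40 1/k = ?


Σₖ₌11^40 1/k = 1/11 + 1/12 + 1/13 + ... + 1/40
= 93645267172279/69388720221600
≈ 1.3496

Sum = 93645267172279/69388720221600 ≈ 1.3496


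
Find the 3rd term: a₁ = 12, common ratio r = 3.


aₙ = a₁·r^(n-1)
= 12×3^2
= 12×9
= 108

a_3 = 108


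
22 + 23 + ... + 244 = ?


Σₖ₌22^244 k = Σₖ₌₁^244 k − Σₖ₌₁^21 k
= 244·245/2 − 21·22/2
= 29890 − 231 = 29659

Σk = 29659


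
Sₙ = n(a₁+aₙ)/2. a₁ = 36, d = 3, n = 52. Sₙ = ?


aₙ = 36 + (52-1)×3 = 189
Sₙ = n(a₁+aₙ)/2 = 52×(36+189)/2
= 52×225/2 = 5850

S_52 = 5850


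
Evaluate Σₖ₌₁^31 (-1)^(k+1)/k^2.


S = 1 - 1/4 + 1/9 - 1/16 + 1/25 - 1/36 + 1/49 - 1/64 ± ...
= 0.823
(Full series converges to +π²/12 ≈ +0.8225)

S_31 = 0.823


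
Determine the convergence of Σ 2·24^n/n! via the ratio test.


aₙ = 2·24^n/n!
a_{n+1}/aₙ = 24^(n+1)/(n+1)! × n!/24^n  (constant 2 cancels)
= 24/(n+1)
L = lim(n→∞) 24/(n+1) = 0
L < 1 → series CONVERGES

Converges (ratio test: L = 0 < 1)


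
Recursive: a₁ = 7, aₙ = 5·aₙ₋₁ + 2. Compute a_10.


Computing step by step:
a_1 = 7
a_2 = 37
a_3 = 187
a_4 = 937
a_5 = 4687
a_6 = 23437
a_7 = 117187
a_8 = 585937
a_9 = 2929687
a_10 = 14648437


a_10 = 14648437


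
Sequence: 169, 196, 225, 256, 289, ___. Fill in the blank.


Pattern: perfect squares: n²
Terms: 169, 196, 225, 256, 289
Next term = 324

Next term = 324


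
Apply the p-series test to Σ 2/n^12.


p-series test: Σ c/n^p converges if p > 1, diverges if p ≤ 1 (constant c > 0 doesn't affect convergence).
p = 12
12 > 1 → CONVERGES

Converges (p = 12 > 1)


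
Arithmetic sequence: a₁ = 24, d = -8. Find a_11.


aₙ = a₁ + (n-1)d
= 24 + (11-1)×-8
= 24 - 80
= -56

a_11 = -56


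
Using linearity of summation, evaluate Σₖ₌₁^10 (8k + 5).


Σ(8k+5) = 8·Σk + 5·n
= 8·55 + 5·10
= 440 + 50 = 490

Σ = 490


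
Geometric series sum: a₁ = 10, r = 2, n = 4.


Sₙ = 10×(2^4 - 1)/(2 - 1)
= 10×(16 - 1)/1
= 10×15/1
= 150

S_4 = 150


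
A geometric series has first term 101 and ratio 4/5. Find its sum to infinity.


S∞ = a₁/(1-r) = 101/(1 - 4/5)
= 101/(1/5)
= 505

S∞ = 505


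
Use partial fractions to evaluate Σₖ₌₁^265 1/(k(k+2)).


1/(k(k+2)) = (1/2)·(1/k - 1/(k+2)) (partial fractions)
Telescoping: Σ = (1/2)·(1 + 1/2 - 1/266 - 1/267) = 26500/35511

Sum = 26500/35511


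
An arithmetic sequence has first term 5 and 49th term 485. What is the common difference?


d = (aₙ - a₁)/(n-1)
= (485 - 5)/(49-1)
= 480/48 = 10

d = 10


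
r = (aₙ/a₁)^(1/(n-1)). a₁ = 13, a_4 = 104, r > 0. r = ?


r^(n-1) = aₙ/a₁
r^3 = 104/13 = 8
r = 8^(1/3)
= 2

r = 2


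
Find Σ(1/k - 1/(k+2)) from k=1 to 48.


Telescoping with gap 2: two head and two tail terms survive.
= (1 + 1/2) - (1/49 + 1/50)
= 3/2 - 1/49 - 1/50 = 1788/1225

Sum = 1788/1225


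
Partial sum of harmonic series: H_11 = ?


H_11 = 1/1 + 1/2 + 1/3 + ... + 1/11
= 83711/27720
≈ 3.0199

H_11 = 83711/27720 ≈ 3.0199


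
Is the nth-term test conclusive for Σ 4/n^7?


lim(n→∞) 4/n^7 = 0
lim aₙ = 0 → nth-term test is INCONCLUSIVE
(Need other tests; this is actually a convergent p-series with p=7 > 1)

Inconclusive (lim aₙ = 0; need another test)


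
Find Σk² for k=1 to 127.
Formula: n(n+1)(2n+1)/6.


n = 127
n(n+1)(2n+1)/6 = 127×128×255/6
= 4145280/6 = 690880

Σk² = 690880


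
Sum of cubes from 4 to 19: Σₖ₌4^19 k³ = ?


Σₖ₌4^19 k³ = [19·20/2]² − [3·4/2]²
= 36100 − 36 = 36064

Σk³ = 36064


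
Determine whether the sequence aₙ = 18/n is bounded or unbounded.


a₁ = 18, a₂ = 18/2, a₃ = 18/3, ...
0 < aₙ ≤ 18 for all n ≥ 1
Lower bound: 0, Upper bound: 18
The sequence IS bounded

Bounded (0 < aₙ ≤ 18)


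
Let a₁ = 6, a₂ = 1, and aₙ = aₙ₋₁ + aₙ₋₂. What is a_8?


Computing iteratively: 6, 1, 7, 8, 15, 23, 38, 61
a_8 = 61

a_8 = 61


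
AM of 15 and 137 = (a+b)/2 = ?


AM = (15 + 137)/2 = 152/2 = 76

AM = 76


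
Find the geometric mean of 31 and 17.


GM = √(31×17) = √527 = 22.9565

GM = 22.9565


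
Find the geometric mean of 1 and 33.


GM = √(1×33) = √33 = 5.7446

GM = 5.7446


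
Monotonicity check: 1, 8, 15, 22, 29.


Differences: 7, 7, 7, 7
All differences > 0 → strictly INCREASING

Monotonically increasing


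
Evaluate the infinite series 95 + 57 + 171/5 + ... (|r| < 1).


S∞ = a₁/(1-r) = 95/(1 - 3/5)
= 95/(2/5)
= 475/2

S∞ = 475/2


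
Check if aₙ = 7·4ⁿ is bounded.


aₙ = 7·4ⁿ → as n→∞, aₙ→∞ (since base 4 > 1)
No finite upper bound exists
The sequence is UNBOUNDED

Unbounded (aₙ → ∞ as n → ∞)


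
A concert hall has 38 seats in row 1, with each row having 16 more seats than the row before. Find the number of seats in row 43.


aₙ = a₁ + (n-1)d
= 38 + (43-1)×16
= 38 + 672
= 710

a_43 = 710


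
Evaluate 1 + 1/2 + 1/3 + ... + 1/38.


H_38 = 1/1 + 1/2 + 1/3 + ... + 1/38
= 2053580969474233/485721041551200
≈ 4.2279

H_38 = 2053580969474233/485721041551200 ≈ 4.2279


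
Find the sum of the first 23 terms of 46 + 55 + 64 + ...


aₙ = 46 + (23-1)×9 = 244
Sₙ = n(a₁+aₙ)/2 = 23×(46+244)/2
= 23×290/2 = 3335

S_23 = 3335


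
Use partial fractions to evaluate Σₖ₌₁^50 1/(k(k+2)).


1/(k(k+2)) = (1/2)·(1/k - 1/(k+2)) (partial fractions)
Telescoping: Σ = (1/2)·(1 + 1/2 - 1/51 - 1/52) = 3875/5304

Sum = 3875/5304


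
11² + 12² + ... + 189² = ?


Σₖ₌11^189 k² = Σₖ₌₁^189 k² − Σₖ₌₁^10 k²
= 189·190·379/6 − 10·11·21/6
= 2268315 − 385 = 2267930

Σk² = 2267930


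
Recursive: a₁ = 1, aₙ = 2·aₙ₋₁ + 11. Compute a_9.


Computing step by step:
a_1 = 1
a_2 = 13
a_3 = 37
a_4 = 85
a_5 = 181
a_6 = 373
a_7 = 757
a_8 = 1525
a_9 = 3061


a_9 = 3061


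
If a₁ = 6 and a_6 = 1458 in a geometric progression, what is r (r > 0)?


r^(n-1) = aₙ/a₁
r^5 = 1458/6 = 243
r = 243^(1/5)
= 3

r = 3


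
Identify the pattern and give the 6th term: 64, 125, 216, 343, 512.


Pattern: perfect cubes: n³
Terms: 64, 125, 216, 343, 512
Next term = 729

Next term = 729


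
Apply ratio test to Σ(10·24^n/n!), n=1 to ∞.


aₙ = 10·24^n/n!
a_{n+1}/aₙ = 24^(n+1)/(n+1)! × n!/24^n  (constant 10 cancels)
= 24/(n+1)
L = lim(n→∞) 24/(n+1) = 0
L < 1 → series CONVERGES

Converges (ratio test: L = 0 < 1)


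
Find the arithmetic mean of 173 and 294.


AM = (173 + 294)/2 = 467/2 = 233.5

AM = 233.5


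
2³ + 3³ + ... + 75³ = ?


Σₖ₌2^75 k³ = [75·76/2]² − [1·2/2]²
= 8122500 − 1 = 8122499

Σk³ = 8122499


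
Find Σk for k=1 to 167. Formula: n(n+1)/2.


n(n+1)/2 = 167×168/2 = 28056/2 = 14028

Σk = 14028


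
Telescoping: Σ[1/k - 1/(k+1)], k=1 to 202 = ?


Telescoping: adjacent terms cancel.
= 1/1 - 1/203
= 1 - 1/203 = 202/203

Sum = 202/203


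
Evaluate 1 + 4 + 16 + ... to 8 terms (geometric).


Sₙ = 1×(4^8 - 1)/(4 - 1)
= 1×(65536 - 1)/3
= 1×65535/3
= 21845

S_8 = 21845


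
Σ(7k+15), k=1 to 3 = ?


Σ(7k+15) = 7·Σk + 15·n
= 7·6 + 15·3
= 42 + 45 = 87

Σ = 87


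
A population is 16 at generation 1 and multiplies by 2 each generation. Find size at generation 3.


aₙ = a₁·r^(n-1)
= 16×2^2
= 16×4
= 64

a_3 = 64


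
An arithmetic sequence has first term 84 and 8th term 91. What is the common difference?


d = (aₙ - a₁)/(n-1)
= (91 - 84)/(8-1)
= 7/7 = 1

d = 1


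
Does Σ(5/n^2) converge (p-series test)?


p-series test: Σ c/n^p converges if p > 1, diverges if p ≤ 1 (constant c > 0 doesn't affect convergence).
p = 2
2 > 1 → CONVERGES

Converges (p = 2 > 1)


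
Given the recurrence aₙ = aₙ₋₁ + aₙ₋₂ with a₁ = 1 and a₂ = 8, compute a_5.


Computing iteratively: 1, 8, 9, 17, 26
a_5 = 26

a_5 = 26


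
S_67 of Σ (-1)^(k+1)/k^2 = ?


S = 1 - 1/4 + 1/9 - 1/16 + 1/25 - 1/36 + 1/49 - 1/64 ± ...
= 0.8226
(Full series converges to +π²/12 ≈ +0.8225)

S_67 = 0.8226


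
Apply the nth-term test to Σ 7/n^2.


lim(n→∞) 7/n^2 = 0
lim aₙ = 0 → nth-term test is INCONCLUSIVE
(Need other tests; this is actually a convergent p-series with p=2 > 1)

Inconclusive (lim aₙ = 0; need another test)


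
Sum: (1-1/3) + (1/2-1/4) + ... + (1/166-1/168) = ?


Telescoping with gap 2: two head and two tail terms survive.
= (1 + 1/2) - (1/167 + 1/168)
= 3/2 - 1/167 - 1/168 = 41749/28056

Sum = 41749/28056


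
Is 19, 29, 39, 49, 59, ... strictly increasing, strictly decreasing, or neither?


Differences: 10, 10, 10, 10
All differences > 0 → strictly INCREASING

Monotonically increasing


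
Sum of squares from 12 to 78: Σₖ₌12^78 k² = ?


Σₖ₌12^78 k² = Σₖ₌₁^78 k² − Σₖ₌₁^11 k²
= 78·79·157/6 − 11·12·23/6
= 161239 − 506 = 160733

Σk² = 160733


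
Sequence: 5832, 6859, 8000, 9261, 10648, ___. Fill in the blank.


Pattern: perfect cubes: n³
Terms: 5832, 6859, 8000, 9261, 10648
Next term = 12167

Next term = 12167


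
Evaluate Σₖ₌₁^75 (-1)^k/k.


S = -1 + 1/2 - 1/3 + 1/4 - 1/5 + 1/6 - 1/7 + 1/8 ± ...
= -0.6998
(Full series converges to -ln(2) ≈ -0.6931)

S_75 = -0.6998


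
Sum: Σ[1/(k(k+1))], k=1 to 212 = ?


1/(k(k+1)) = 1/k - 1/(k+1) (partial fractions)
Telescoping: Σ = 1 - 1/213 = 212/213

Sum = 212/213


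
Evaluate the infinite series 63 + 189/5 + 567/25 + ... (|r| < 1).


S∞ = a₁/(1-r) = 63/(1 - 3/5)
= 63/(2/5)
= 315/2

S∞ = 315/2


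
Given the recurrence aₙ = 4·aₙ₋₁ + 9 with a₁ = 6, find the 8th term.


Computing step by step:
a_1 = 6
a_2 = 33
a_3 = 141
a_4 = 573
a_5 = 2301
a_6 = 9213
a_7 = 36861
a_8 = 147453


a_8 = 147453


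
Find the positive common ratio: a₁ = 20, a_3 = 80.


r^(n-1) = aₙ/a₁
r^2 = 80/20 = 4
r = 4^(1/2)
= ±2; taking r > 0 gives r = 2

r = 2


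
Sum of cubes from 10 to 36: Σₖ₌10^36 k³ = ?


Σₖ₌10^36 k³ = [36·37/2]² − [9·10/2]²
= 443556 − 2025 = 441531

Σk³ = 441531


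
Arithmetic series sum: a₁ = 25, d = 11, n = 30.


aₙ = 25 + (30-1)×11 = 344
Sₙ = n(a₁+aₙ)/2 = 30×(25+344)/2
= 30×369/2 = 5535

S_30 = 5535


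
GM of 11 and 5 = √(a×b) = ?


GM = √(11×5) = √55 = 7.4162

GM = 7.4162


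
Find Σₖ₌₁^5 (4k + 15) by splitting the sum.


Σ(4k+15) = 4·Σk + 15·n
= 4·15 + 15·5
= 60 + 75 = 135

Σ = 135


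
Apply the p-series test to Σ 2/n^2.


p-series test: Σ c/n^p converges if p > 1, diverges if p ≤ 1 (constant c > 0 doesn't affect convergence).
p = 2
2 > 1 → CONVERGES

Converges (p = 2 > 1)


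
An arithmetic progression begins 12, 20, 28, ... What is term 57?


aₙ = a₁ + (n-1)d
= 12 + (57-1)×8
= 12 + 448
= 460

a_57 = 460


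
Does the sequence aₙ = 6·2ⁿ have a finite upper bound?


aₙ = 6·2ⁿ → as n→∞, aₙ→∞ (since base 2 > 1)
No finite upper bound exists
The sequence is UNBOUNDED

Unbounded (aₙ → ∞ as n → ∞)


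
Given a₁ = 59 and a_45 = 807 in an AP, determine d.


d = (aₙ - a₁)/(n-1)
= (807 - 59)/(45-1)
= 748/44 = 17

d = 17


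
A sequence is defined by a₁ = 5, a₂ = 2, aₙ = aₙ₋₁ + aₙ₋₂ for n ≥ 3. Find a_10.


Computing iteratively: 5, 2, 7, 9, 16, 25, 41, 66, 107, 173
a_10 = 173

a_10 = 173


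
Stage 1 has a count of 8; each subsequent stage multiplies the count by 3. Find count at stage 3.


aₙ = a₁·r^(n-1)
= 8×3^2
= 8×9
= 72

a_3 = 72


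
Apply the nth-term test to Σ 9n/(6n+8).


lim(n→∞) 9n/(6n+8) = 9/6 = 3/2  (divide numerator and denominator by n)
lim aₙ = 3/2 ≠ 0 → series DIVERGES

Diverges (lim aₙ = 3/2 ≠ 0)


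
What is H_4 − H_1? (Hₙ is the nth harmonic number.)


Σₖ₌2^4 1/k = 1/2 + 1/3 + 1/4
= 13/12
≈ 1.0833

Sum = 13/12 ≈ 1.0833


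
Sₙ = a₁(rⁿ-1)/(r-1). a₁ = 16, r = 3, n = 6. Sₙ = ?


Sₙ = 16×(3^6 - 1)/(3 - 1)
= 16×(729 - 1)/2
= 16×728/2
= 5824

S_6 = 5824


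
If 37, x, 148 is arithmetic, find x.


AM = (37 + 148)/2 = 185/2 = 92.5

AM = 92.5


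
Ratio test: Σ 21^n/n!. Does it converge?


aₙ = 21^n/n!
a_{n+1}/aₙ = 21^(n+1)/(n+1)! × n!/21^n
= 21/(n+1)
L = lim(n→∞) 21/(n+1) = 0
L < 1 → series CONVERGES

Converges (ratio test: L = 0 < 1)


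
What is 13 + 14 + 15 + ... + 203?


Σₖ₌13^203 k = Σₖ₌₁^203 k − Σₖ₌₁^12 k
= 203·204/2 − 12·13/2
= 20706 − 78 = 20628

Σk = 20628


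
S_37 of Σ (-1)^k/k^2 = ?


S = -1 + 1/4 - 1/9 + 1/16 - 1/25 + 1/36 - 1/49 + 1/64 ± ...
= -0.8228
(Full series converges to -π²/12 ≈ -0.8225)

S_37 = -0.8228


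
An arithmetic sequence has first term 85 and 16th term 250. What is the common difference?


d = (aₙ - a₁)/(n-1)
= (250 - 85)/(16-1)
= 165/15 = 11

d = 11


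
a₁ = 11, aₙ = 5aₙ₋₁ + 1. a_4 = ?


Computing step by step:
a_1 = 11
a_2 = 56
a_3 = 281
a_4 = 1406


a_4 = 1406


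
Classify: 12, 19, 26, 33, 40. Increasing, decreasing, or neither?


Differences: 7, 7, 7, 7
All differences > 0 → strictly INCREASING

Monotonically increasing


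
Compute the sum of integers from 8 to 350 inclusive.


Σₖ₌8^350 k = Σₖ₌₁^350 k − Σₖ₌₁^7 k
= 350·351/2 − 7·8/2
= 61425 − 28 = 61397

Σk = 61397


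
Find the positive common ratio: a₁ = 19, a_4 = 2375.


r^(n-1) = aₙ/a₁
r^3 = 2375/19 = 125
r = 125^(1/3)
= 5

r = 5


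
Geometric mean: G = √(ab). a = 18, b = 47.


GM = √(18×47) = √846 = 29.0861

GM = 29.0861


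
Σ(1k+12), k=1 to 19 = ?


Σ(1k+12) = 1·Σk + 12·n
= 1·190 + 12·19
= 190 + 228 = 418

Σ = 418


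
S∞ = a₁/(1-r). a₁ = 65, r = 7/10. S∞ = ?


S∞ = a₁/(1-r) = 65/(1 - 7/10)
= 65/(3/10)
= 650/3

S∞ = 650/3


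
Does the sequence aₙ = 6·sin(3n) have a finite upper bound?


For all n, -1 ≤ sin(3n) ≤ 1, so -6 ≤ 6·sin(3n) ≤ 6
Lower bound: -6, Upper bound: 6
The sequence IS bounded

Bounded (-6 ≤ aₙ ≤ 6)


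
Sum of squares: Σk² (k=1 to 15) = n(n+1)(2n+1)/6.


n = 15
n(n+1)(2n+1)/6 = 15×16×31/6
= 7440/6 = 1240

Σk² = 1240


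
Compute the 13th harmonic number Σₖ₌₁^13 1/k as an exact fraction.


H_13 = 1/1 + 1/2 + 1/3 + ... + 1/13
= 1145993/360360
≈ 3.1801

H_13 = 1145993/360360 ≈ 3.1801


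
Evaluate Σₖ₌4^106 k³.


Σₖ₌4^106 k³ = [106·107/2]² − [3·4/2]²
= 32160241 − 36 = 32160205

Σk³ = 32160205


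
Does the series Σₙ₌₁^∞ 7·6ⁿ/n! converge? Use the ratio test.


aₙ = 7·6^n/n!
a_{n+1}/aₙ = 6^(n+1)/(n+1)! × n!/6^n  (constant 7 cancels)
= 6/(n+1)
L = lim(n→∞) 6/(n+1) = 0
L < 1 → series CONVERGES

Converges (ratio test: L = 0 < 1)


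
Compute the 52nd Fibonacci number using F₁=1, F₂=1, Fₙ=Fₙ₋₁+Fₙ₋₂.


Fibonacci sequence: 1, 1, 2, 3, 5, 8, 13, 21, 34, 55, 89, ...
F(52) = 32951280099

F(52) = 32951280099


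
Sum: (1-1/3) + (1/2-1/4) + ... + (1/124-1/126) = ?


Telescoping with gap 2: two head and two tail terms survive.
= (1 + 1/2) - (1/125 + 1/126)
= 3/2 - 1/125 - 1/126 = 11687/7875

Sum = 11687/7875


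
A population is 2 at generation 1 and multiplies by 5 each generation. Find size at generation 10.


aₙ = a₁·r^(n-1)
= 2×5^9
= 2×1953125
= 3906250

a_10 = 3906250


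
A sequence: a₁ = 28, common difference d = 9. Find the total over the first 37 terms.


aₙ = 28 + (37-1)×9 = 352
Sₙ = n(a₁+aₙ)/2 = 37×(28+352)/2
= 37×380/2 = 7030

S_37 = 7030


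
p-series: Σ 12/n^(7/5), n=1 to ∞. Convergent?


p-series test: Σ c/n^p converges if p > 1, diverges if p ≤ 1 (constant c > 0 doesn't affect convergence).
p = 7/5
7/5 > 1 → CONVERGES

Converges (p = 7/5 > 1)


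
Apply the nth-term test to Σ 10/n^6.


lim(n→∞) 10/n^6 = 0
lim aₙ = 0 → nth-term test is INCONCLUSIVE
(Need other tests; this is actually a convergent p-series with p=6 > 1)

Inconclusive (lim aₙ = 0; need another test)


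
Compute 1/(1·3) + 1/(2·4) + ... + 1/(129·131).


1/(k(k+2)) = (1/2)·(1/k - 1/(k+2)) (partial fractions)
Telescoping: Σ = (1/2)·(1 + 1/2 - 1/130 - 1/131) = 6321/8515

Sum = 6321/8515


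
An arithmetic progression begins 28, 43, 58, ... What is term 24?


aₙ = a₁ + (n-1)d
= 28 + (24-1)×15
= 28 + 345
= 373

a_24 = 373


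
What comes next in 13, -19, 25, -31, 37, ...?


Pattern: alternating sign, magnitude arithmetic (d=6)
Terms: 13, -19, 25, -31, 37
Next term = -43

Next term = -43


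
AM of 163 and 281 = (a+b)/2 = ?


AM = (163 + 281)/2 = 444/2 = 222

AM = 222


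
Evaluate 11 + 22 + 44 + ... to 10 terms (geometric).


Sₙ = 11×(2^10 - 1)/(2 - 1)
= 11×(1024 - 1)/1
= 11×1023/1
= 11253

S_10 = 11253


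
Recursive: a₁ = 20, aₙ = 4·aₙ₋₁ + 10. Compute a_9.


Computing step by step:
a_1 = 20
a_2 = 90
a_3 = 370
a_4 = 1490
a_5 = 5970
a_6 = 23890
a_7 = 95570
a_8 = 382290
a_9 = 1529170


a_9 = 1529170


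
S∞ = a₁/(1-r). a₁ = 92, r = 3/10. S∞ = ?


S∞ = a₁/(1-r) = 92/(1 - 3/10)
= 92/(7/10)
= 920/7

S∞ = 920/7


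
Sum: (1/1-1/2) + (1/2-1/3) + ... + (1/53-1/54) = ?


Telescoping: adjacent terms cancel.
= 1/1 - 1/54
= 1 - 1/54 = 53/54

Sum = 53/54


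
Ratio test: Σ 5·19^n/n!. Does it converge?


aₙ = 5·19^n/n!
a_{n+1}/aₙ = 19^(n+1)/(n+1)! × n!/19^n  (constant 5 cancels)
= 19/(n+1)
L = lim(n→∞) 19/(n+1) = 0
L < 1 → series CONVERGES

Converges (ratio test: L = 0 < 1)


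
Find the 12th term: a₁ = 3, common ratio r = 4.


aₙ = a₁·r^(n-1)
= 3×4^11
= 3×4194304
= 12582912

a_12 = 12582912


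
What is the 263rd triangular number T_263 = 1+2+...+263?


n(n+1)/2 = 263×264/2 = 69432/2 = 34716

Σk = 34716


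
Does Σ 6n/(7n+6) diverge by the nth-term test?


lim(n→∞) 6n/(7n+6) = 6/7 = 6/7  (divide numerator and denominator by n)
lim aₙ = 6/7 ≠ 0 → series DIVERGES

Diverges (lim aₙ = 6/7 ≠ 0)


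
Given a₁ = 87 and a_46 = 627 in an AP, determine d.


d = (aₙ - a₁)/(n-1)
= (627 - 87)/(46-1)
= 540/45 = 12

d = 12


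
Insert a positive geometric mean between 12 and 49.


GM = √(12×49) = √588 = 24.2487

GM = 24.2487


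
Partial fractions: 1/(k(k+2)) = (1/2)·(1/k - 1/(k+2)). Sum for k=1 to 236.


1/(k(k+2)) = (1/2)·(1/k - 1/(k+2)) (partial fractions)
Telescoping: Σ = (1/2)·(1 + 1/2 - 1/237 - 1/238) = 42067/56406

Sum = 42067/56406


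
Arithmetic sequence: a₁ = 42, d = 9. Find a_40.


aₙ = a₁ + (n-1)d
= 42 + (40-1)×9
= 42 + 351
= 393

a_40 = 393


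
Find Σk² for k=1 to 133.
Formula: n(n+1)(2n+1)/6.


n = 133
n(n+1)(2n+1)/6 = 133×134×267/6
= 4758474/6 = 793079

Σk² = 793079


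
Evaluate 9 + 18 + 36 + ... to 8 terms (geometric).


Sₙ = 9×(2^8 - 1)/(2 - 1)
= 9×(256 - 1)/1
= 9×255/1
= 2295

S_8 = 2295


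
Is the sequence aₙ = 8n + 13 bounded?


aₙ = 8n + 13 → as n→∞, aₙ→∞
No finite upper bound exists
The sequence is UNBOUNDED

Unbounded (aₙ → ∞ as n → ∞)


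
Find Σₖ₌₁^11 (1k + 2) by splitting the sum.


Σ(1k+2) = 1·Σk + 2·n
= 1·66 + 2·11
= 66 + 22 = 88

Σ = 88


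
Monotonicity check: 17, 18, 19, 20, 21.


Differences: 1, 1, 1, 1
All differences > 0 → strictly INCREASING

Monotonically increasing


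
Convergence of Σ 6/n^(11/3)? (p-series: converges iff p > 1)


p-series test: Σ c/n^p converges if p > 1, diverges if p ≤ 1 (constant c > 0 doesn't affect convergence).
p = 11/3
11/3 > 1 → CONVERGES

Converges (p = 11/3 > 1)


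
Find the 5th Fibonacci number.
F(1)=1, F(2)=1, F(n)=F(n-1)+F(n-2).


Fibonacci sequence: 1, 1, 2, 3, 5
F(5) = 5

F(5) = 5


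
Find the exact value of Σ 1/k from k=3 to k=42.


Σₖ₌3^42 1/k = 1/3 + 1/4 + 1/5 + ... + 1/42
= 8041906695706619/2844937529085600
≈ 2.8267

Sum = 8041906695706619/2844937529085600 ≈ 2.8267


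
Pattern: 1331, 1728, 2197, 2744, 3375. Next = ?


Pattern: perfect cubes: n³
Terms: 1331, 1728, 2197, 2744, 3375
Next term = 4096

Next term = 4096


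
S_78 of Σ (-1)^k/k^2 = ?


S = -1 + 1/4 - 1/9 + 1/16 - 1/25 + 1/36 - 1/49 + 1/64 ± ...
= -0.8224
(Full series converges to -π²/12 ≈ -0.8225)

S_78 = -0.8224


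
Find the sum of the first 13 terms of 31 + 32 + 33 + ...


aₙ = 31 + (13-1)×1 = 43
Sₙ = n(a₁+aₙ)/2 = 13×(31+43)/2
= 13×74/2 = 481

S_13 = 481


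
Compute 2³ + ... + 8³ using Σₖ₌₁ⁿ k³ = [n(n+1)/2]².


Σₖ₌2^8 k³ = [8·9/2]² − [1·2/2]²
= 1296 − 1 = 1295

Σk³ = 1295


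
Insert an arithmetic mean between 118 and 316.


AM = (118 + 316)/2 = 434/2 = 217

AM = 217


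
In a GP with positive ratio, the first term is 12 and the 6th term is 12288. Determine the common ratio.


r^(n-1) = aₙ/a₁
r^5 = 12288/12 = 1024
r = 1024^(1/5)
= 4

r = 4


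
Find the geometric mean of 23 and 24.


GM = √(23×24) = √552 = 23.4947

GM = 23.4947


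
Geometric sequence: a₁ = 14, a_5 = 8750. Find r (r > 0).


r^(n-1) = aₙ/a₁
r^4 = 8750/14 = 625
r = 625^(1/4)
= ±5; taking r > 0 gives r = 5

r = 5


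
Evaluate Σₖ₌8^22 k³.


Σₖ₌8^22 k³ = [22·23/2]² − [7·8/2]²
= 64009 − 784 = 63225

Σk³ = 63225


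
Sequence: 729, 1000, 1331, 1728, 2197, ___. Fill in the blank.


Pattern: perfect cubes: n³
Terms: 729, 1000, 1331, 1728, 2197
Next term = 2744

Next term = 2744


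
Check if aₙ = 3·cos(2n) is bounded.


For all n, -1 ≤ cos(2n) ≤ 1, so -3 ≤ 3·cos(2n) ≤ 3
Lower bound: -3, Upper bound: 3
The sequence IS bounded

Bounded (-3 ≤ aₙ ≤ 3)


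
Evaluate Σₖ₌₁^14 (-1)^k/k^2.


S = -1 + 1/4 - 1/9 + 1/16 - 1/25 + 1/36 - 1/49 + 1/64 ± ...
= -0.8201
(Full series converges to -π²/12 ≈ -0.8225)

S_14 = -0.8201


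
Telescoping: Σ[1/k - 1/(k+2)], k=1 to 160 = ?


Telescoping with gap 2: two head and two tail terms survive.
= (1 + 1/2) - (1/161 + 1/162)
= 3/2 - 1/161 - 1/162 = 19400/13041

Sum = 19400/13041


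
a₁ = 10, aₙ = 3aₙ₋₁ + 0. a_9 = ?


Computing step by step:
a_1 = 10
a_2 = 30
a_3 = 90
a_4 = 270
a_5 = 810
a_6 = 2430
a_7 = 7290
a_8 = 21870
a_9 = 65610


a_9 = 65610


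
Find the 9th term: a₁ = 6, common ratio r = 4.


aₙ = a₁·r^(n-1)
= 6×4^8
= 6×65536
= 393216

a_9 = 393216


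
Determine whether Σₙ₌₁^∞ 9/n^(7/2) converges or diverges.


p-series test: Σ c/n^p converges if p > 1, diverges if p ≤ 1 (constant c > 0 doesn't affect convergence).
p = 7/2
7/2 > 1 → CONVERGES

Converges (p = 7/2 > 1)


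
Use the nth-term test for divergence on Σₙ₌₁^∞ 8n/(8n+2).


lim(n→∞) 8n/(8n+2) = 8/8 = 1  (divide numerator and denominator by n)
lim aₙ = 1 ≠ 0 → series DIVERGES

Diverges (lim aₙ = 1 ≠ 0)


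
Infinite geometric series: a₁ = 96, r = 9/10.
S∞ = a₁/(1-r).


S∞ = a₁/(1-r) = 96/(1 - 9/10)
= 96/(1/10)
= 960

S∞ = 960


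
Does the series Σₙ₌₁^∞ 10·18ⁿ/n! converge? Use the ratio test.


aₙ = 10·18^n/n!
a_{n+1}/aₙ = 18^(n+1)/(n+1)! × n!/18^n  (constant 10 cancels)
= 18/(n+1)
L = lim(n→∞) 18/(n+1) = 0
L < 1 → series CONVERGES

Converges (ratio test: L = 0 < 1)


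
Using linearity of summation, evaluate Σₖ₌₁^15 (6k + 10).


Σ(6k+10) = 6·Σk + 10·n
= 6·120 + 10·15
= 720 + 150 = 870

Σ = 870


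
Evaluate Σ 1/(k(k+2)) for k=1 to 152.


1/(k(k+2)) = (1/2)·(1/k - 1/(k+2)) (partial fractions)
Telescoping: Σ = (1/2)·(1 + 1/2 - 1/153 - 1/154) = 8759/11781

Sum = 8759/11781


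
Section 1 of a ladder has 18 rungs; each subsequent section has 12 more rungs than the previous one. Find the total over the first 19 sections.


aₙ = 18 + (19-1)×12 = 234
Sₙ = n(a₁+aₙ)/2 = 19×(18+234)/2
= 19×252/2 = 2394

S_19 = 2394


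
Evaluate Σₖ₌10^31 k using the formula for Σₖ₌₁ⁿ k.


Σₖ₌10^31 k = Σₖ₌₁^31 k − Σₖ₌₁^9 k
= 31·32/2 − 9·10/2
= 496 − 45 = 451

Σk = 451


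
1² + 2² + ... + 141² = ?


n = 141
n(n+1)(2n+1)/6 = 141×142×283/6
= 5666226/6 = 944371

Σk² = 944371


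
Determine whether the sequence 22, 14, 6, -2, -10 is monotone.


Differences: -8, -8, -8, -8
All differences < 0 → strictly DECREASING

Monotonically decreasing


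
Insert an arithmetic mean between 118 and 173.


AM = (118 + 173)/2 = 291/2 = 145.5

AM = 145.5


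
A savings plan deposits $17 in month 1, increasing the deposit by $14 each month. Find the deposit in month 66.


aₙ = a₁ + (n-1)d
= 17 + (66-1)×14
= 17 + 910
= 927

a_66 = 927


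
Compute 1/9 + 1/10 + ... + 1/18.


Σₖ₌9^18 1/k = 1/9 + 1/10 + 1/11 + 1/12 + 1/13 + 1/14 + 1/15 + 1/16 + 1/17 + 1/18
= 634871/816816
≈ 0.7773

Sum = 634871/816816 ≈ 0.7773


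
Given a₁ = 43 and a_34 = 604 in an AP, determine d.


d = (aₙ - a₁)/(n-1)
= (604 - 43)/(34-1)
= 561/33 = 17

d = 17


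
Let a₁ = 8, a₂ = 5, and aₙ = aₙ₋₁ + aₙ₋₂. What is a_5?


Computing iteratively: 8, 5, 13, 18, 31
a_5 = 31

a_5 = 31


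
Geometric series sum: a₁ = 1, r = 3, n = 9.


Sₙ = 1×(3^9 - 1)/(3 - 1)
= 1×(19683 - 1)/2
= 1×19682/2
= 9841

S_9 = 9841


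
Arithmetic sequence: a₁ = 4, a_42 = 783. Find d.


d = (aₙ - a₁)/(n-1)
= (783 - 4)/(42-1)
= 779/41 = 19

d = 19


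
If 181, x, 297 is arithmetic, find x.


AM = (181 + 297)/2 = 478/2 = 239

AM = 239


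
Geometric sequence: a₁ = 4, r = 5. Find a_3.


aₙ = a₁·r^(n-1)
= 4×5^2
= 4×25
= 100

a_3 = 100


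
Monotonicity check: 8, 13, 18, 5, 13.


Differences: 5, 5, -13, 8
Difference at position 1 is +5 (> 0) but position 3 is -13 (< 0) — sequence both rises and falls
→ NOT monotonic

Not monotonic


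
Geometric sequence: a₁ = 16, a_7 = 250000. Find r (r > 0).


r^(n-1) = aₙ/a₁
r^6 = 250000/16 = 15625
r = 15625^(1/6)
= ±5; taking r > 0 gives r = 5

r = 5


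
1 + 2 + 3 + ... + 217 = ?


n(n+1)/2 = 217×218/2 = 47306/2 = 23653

Σk = 23653


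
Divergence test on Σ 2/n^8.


lim(n→∞) 2/n^8 = 0
lim aₙ = 0 → nth-term test is INCONCLUSIVE
(Need other tests; this is actually a convergent p-series with p=8 > 1)

Inconclusive (lim aₙ = 0; need another test)


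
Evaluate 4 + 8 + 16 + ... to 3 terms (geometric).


Sₙ = 4×(2^3 - 1)/(2 - 1)
= 4×(8 - 1)/1
= 4×7/1
= 28

S_3 = 28


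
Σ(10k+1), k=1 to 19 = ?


Σ(10k+1) = 10·Σk + 1·n
= 10·190 + 1·19
= 1900 + 19 = 1919

Σ = 1919


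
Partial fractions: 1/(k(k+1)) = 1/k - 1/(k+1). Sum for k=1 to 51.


1/(k(k+1)) = 1/k - 1/(k+1) (partial fractions)
Telescoping: Σ = 1 - 1/52 = 51/52

Sum = 51/52


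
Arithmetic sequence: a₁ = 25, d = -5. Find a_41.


aₙ = a₁ + (n-1)d
= 25 + (41-1)×-5
= 25 - 200
= -175

a_41 = -175


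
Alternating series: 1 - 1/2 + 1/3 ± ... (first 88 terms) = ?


S = 1 - 1/2 + 1/3 - 1/4 + 1/5 - 1/6 + 1/7 - 1/8 ± ...
= 0.6875
(Full series converges to +ln(2) ≈ +0.6931)

S_88 = 0.6875


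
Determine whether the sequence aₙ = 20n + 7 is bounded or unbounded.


aₙ = 20n + 7 → as n→∞, aₙ→∞
No finite upper bound exists
The sequence is UNBOUNDED

Unbounded (aₙ → ∞ as n → ∞)


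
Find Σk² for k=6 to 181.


Σₖ₌6^181 k² = Σₖ₌₁^181 k² − Σₖ₌₁^5 k²
= 181·182·363/6 − 5·6·11/6
= 1992991 − 55 = 1992936

Σk² = 1992936


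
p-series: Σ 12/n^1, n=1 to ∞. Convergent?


p-series test: Σ c/n^p converges if p > 1, diverges if p ≤ 1 (constant c > 0 doesn't affect convergence).
p = 1
1 ≤ 1 → DIVERGES

Diverges (p = 1 ≤ 1)


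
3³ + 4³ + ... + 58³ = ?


Σₖ₌3^58 k³ = [58·59/2]² − [2·3/2]²
= 2927521 − 9 = 2927512

Σk³ = 2927512


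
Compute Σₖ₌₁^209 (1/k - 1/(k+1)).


Telescoping: adjacent terms cancel.
= 1/1 - 1/210
= 1 - 1/210 = 209/210

Sum = 209/210


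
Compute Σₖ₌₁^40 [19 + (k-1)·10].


aₙ = 19 + (40-1)×10 = 409
Sₙ = n(a₁+aₙ)/2 = 40×(19+409)/2
= 40×428/2 = 8560

S_40 = 8560


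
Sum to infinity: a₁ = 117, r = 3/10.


S∞ = a₁/(1-r) = 117/(1 - 3/10)
= 117/(7/10)
= 1170/7

S∞ = 1170/7


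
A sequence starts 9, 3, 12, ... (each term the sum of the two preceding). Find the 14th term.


Computing iteratively: 9, 3, 12, 15, 27, 42, 69, 111, 180, 291, 471, 762, ...
a_14 = 1995

a_14 = 1995


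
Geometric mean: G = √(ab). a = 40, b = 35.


GM = √(40×35) = √1400 = 37.4166

GM = 37.4166


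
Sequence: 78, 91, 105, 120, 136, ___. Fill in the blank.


Pattern: triangular numbers: n(n+1)/2
Terms: 78, 91, 105, 120, 136
Next term = 153

Next term = 153


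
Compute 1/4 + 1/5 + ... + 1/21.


Σₖ₌4^21 1/k = 1/4 + 1/5 + 1/6 + ... + 1/21
= 28121735/15519504
≈ 1.812

Sum = 28121735/15519504 ≈ 1.812


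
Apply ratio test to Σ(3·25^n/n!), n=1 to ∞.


aₙ = 3·25^n/n!
a_{n+1}/aₙ = 25^(n+1)/(n+1)! × n!/25^n  (constant 3 cancels)
= 25/(n+1)
L = lim(n→∞) 25/(n+1) = 0
L < 1 → series CONVERGES

Converges (ratio test: L = 0 < 1)


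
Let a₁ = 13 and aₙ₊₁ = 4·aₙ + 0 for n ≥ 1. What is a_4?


Computing step by step:
a_1 = 13
a_2 = 52
a_3 = 208
a_4 = 832


a_4 = 832


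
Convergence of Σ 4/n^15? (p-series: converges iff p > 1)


p-series test: Σ c/n^p converges if p > 1, diverges if p ≤ 1 (constant c > 0 doesn't affect convergence).
p = 15
15 > 1 → CONVERGES

Converges (p = 15 > 1)


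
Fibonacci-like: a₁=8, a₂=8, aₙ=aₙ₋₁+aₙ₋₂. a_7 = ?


Computing iteratively: 8, 8, 16, 24, 40, 64, 104
a_7 = 104

a_7 = 104


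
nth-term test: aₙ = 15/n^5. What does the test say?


lim(n→∞) 15/n^5 = 0
lim aₙ = 0 → nth-term test is INCONCLUSIVE
(Need other tests; this is actually a convergent p-series with p=5 > 1)

Inconclusive (lim aₙ = 0; need another test)


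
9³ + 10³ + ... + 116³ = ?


Σₖ₌9^116 k³ = [116·117/2]² − [8·9/2]²
= 46049796 − 1296 = 46048500

Σk³ = 46048500


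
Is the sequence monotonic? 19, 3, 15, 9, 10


Differences: -16, 12, -6, 1
Difference at position 2 is +12 (> 0) but position 1 is -16 (< 0) — sequence both rises and falls
→ NOT monotonic

Not monotonic


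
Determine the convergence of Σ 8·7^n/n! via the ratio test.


aₙ = 8·7^n/n!
a_{n+1}/aₙ = 7^(n+1)/(n+1)! × n!/7^n  (constant 8 cancels)
= 7/(n+1)
L = lim(n→∞) 7/(n+1) = 0
L < 1 → series CONVERGES

Converges (ratio test: L = 0 < 1)


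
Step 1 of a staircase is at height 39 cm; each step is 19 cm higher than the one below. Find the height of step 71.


aₙ = a₁ + (n-1)d
= 39 + (71-1)×19
= 39 + 1330
= 1369

a_71 = 1369


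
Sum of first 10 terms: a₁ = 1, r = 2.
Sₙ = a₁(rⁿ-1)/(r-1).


Sₙ = 1×(2^10 - 1)/(2 - 1)
= 1×(1024 - 1)/1
= 1×1023/1
= 1023

S_10 = 1023


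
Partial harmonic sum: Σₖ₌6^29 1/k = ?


Σₖ₌6^29 1/k = 1/6 + 1/7 + 1/8 + ... + 1/29
= 3908958676327/2329089562800
≈ 1.6783

Sum = 3908958676327/2329089562800 ≈ 1.6783


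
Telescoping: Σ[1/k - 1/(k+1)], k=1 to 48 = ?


Telescoping: adjacent terms cancel.
= 1/1 - 1/49
= 1 - 1/49 = 48/49

Sum = 48/49


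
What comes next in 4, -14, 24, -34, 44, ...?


Pattern: alternating sign, magnitude arithmetic (d=10)
Terms: 4, -14, 24, -34, 44
Next term = -54

Next term = -54


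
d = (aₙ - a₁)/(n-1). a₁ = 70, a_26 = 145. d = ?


d = (aₙ - a₁)/(n-1)
= (145 - 70)/(26-1)
= 75/25 = 3

d = 3


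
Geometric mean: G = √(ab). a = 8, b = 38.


GM = √(8×38) = √304 = 17.4356

GM = 17.4356


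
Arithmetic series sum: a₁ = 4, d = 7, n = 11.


aₙ = 4 + (11-1)×7 = 74
Sₙ = n(a₁+aₙ)/2 = 11×(4+74)/2
= 11×78/2 = 429

S_11 = 429


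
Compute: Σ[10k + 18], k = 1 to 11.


Σ(10k+18) = 10·Σk + 18·n
= 10·66 + 18·11
= 660 + 198 = 858

Σ = 858


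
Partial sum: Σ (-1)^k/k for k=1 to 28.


S = -1 + 1/2 - 1/3 + 1/4 - 1/5 + 1/6 - 1/7 + 1/8 ± ...
= -0.6756
(Full series converges to -ln(2) ≈ -0.6931)

S_28 = -0.6756


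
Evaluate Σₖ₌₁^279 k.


n(n+1)/2 = 279×280/2 = 78120/2 = 39060

Σk = 39060


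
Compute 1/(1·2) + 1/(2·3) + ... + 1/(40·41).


1/(k(k+1)) = 1/k - 1/(k+1) (partial fractions)
Telescoping: Σ = 1 - 1/41 = 40/41

Sum = 40/41


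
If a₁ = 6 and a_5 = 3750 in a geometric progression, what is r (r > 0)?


r^(n-1) = aₙ/a₁
r^4 = 3750/6 = 625
r = 625^(1/4)
= ±5; taking r > 0 gives r = 5

r = 5


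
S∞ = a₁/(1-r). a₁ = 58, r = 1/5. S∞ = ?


S∞ = a₁/(1-r) = 58/(1 - 1/5)
= 58/(4/5)
= 145/2

S∞ = 145/2


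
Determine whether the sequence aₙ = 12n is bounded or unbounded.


aₙ = 12n → as n→∞, aₙ→∞
No finite upper bound exists
The sequence is UNBOUNDED

Unbounded (aₙ → ∞ as n → ∞)


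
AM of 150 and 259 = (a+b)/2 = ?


AM = (150 + 259)/2 = 409/2 = 204.5

AM = 204.5


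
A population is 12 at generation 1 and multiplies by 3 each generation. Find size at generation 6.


aₙ = a₁·r^(n-1)
= 12×3^5
= 12×243
= 2916

a_6 = 2916


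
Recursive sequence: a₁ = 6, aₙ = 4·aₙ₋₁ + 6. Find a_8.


Computing step by step:
a_1 = 6
a_2 = 30
a_3 = 126
a_4 = 510
a_5 = 2046
a_6 = 8190
a_7 = 32766
a_8 = 131070


a_8 = 131070


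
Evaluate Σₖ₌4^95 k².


Σₖ₌4^95 k² = Σₖ₌₁^95 k² − Σₖ₌₁^3 k²
= 95·96·191/6 − 3·4·7/6
= 290320 − 14 = 290306

Σk² = 290306


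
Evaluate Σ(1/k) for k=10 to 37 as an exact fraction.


Σₖ₌10^37 1/k = 1/10 + 1/11 + 1/12 + ... + 1/37
= 95244204281299/69388720221600
≈ 1.3726

Sum = 95244204281299/69388720221600 ≈ 1.3726


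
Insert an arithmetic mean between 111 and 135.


AM = (111 + 135)/2 = 246/2 = 123

AM = 123


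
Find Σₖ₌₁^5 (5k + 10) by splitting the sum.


Σ(5k+10) = 5·Σk + 10·n
= 5·15 + 10·5
= 75 + 50 = 125

Σ = 125


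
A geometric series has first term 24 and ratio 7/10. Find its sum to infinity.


S∞ = a₁/(1-r) = 24/(1 - 7/10)
= 24/(3/10)
= 80

S∞ = 80


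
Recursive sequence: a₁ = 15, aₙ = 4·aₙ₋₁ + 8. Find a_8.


Computing step by step:
a_1 = 15
a_2 = 68
a_3 = 280
a_4 = 1128
a_5 = 4520
a_6 = 18088
a_7 = 72360
a_8 = 289448


a_8 = 289448


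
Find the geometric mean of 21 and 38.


GM = √(21×38) = √798 = 28.2489

GM = 28.2489


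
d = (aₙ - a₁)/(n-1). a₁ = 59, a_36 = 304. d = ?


d = (aₙ - a₁)/(n-1)
= (304 - 59)/(36-1)
= 245/35 = 7

d = 7


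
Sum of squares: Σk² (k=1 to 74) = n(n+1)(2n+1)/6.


n = 74
n(n+1)(2n+1)/6 = 74×75×149/6
= 826950/6 = 137825

Σk² = 137825


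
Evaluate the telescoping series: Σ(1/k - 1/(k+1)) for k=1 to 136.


Telescoping: adjacent terms cancel.
= 1/1 - 1/137
= 1 - 1/137 = 136/137

Sum = 136/137


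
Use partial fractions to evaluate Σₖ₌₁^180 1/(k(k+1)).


1/(k(k+1)) = 1/k - 1/(k+1) (partial fractions)
Telescoping: Σ = 1 - 1/181 = 180/181

Sum = 180/181


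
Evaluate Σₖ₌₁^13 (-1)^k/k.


S = -1 + 1/2 - 1/3 + 1/4 - 1/5 + 1/6 - 1/7 + 1/8 ± ...
= -0.7301
(Full series converges to -ln(2) ≈ -0.6931)

S_13 = -0.7301


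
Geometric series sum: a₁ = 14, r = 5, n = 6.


Sₙ = 14×(5^6 - 1)/(5 - 1)
= 14×(15625 - 1)/4
= 14×15624/4
= 54684

S_6 = 54684


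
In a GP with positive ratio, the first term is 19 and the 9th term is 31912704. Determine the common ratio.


r^(n-1) = aₙ/a₁
r^8 = 31912704/19 = 1679616
r = 1679616^(1/8)
= ±6; taking r > 0 gives r = 6

r = 6


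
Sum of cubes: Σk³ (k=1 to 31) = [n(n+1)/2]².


n(n+1)/2 = 31×32/2 = 496
Σk³ = 496² = 246016

Σk³ = 246016


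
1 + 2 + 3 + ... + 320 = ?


n(n+1)/2 = 320×321/2 = 102720/2 = 51360

Σk = 51360


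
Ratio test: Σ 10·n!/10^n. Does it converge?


aₙ = 10·n!/10^n
a_{n+1}/aₙ = (n+1)!/10^(n+1) × 10^n/n!  (constant 10 cancels)
= (n+1)/10
L = lim(n→∞) (n+1)/10 = ∞
L > 1 → series DIVERGES

Diverges (ratio test: L = ∞ > 1)


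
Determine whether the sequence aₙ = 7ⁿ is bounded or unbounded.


aₙ = 7ⁿ → as n→∞, aₙ→∞ (since base 7 > 1)
No finite upper bound exists
The sequence is UNBOUNDED

Unbounded (aₙ → ∞ as n → ∞)


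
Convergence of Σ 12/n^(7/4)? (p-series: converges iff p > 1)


p-series test: Σ c/n^p converges if p > 1, diverges if p ≤ 1 (constant c > 0 doesn't affect convergence).
p = 7/4
7/4 > 1 → CONVERGES

Converges (p = 7/4 > 1)
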